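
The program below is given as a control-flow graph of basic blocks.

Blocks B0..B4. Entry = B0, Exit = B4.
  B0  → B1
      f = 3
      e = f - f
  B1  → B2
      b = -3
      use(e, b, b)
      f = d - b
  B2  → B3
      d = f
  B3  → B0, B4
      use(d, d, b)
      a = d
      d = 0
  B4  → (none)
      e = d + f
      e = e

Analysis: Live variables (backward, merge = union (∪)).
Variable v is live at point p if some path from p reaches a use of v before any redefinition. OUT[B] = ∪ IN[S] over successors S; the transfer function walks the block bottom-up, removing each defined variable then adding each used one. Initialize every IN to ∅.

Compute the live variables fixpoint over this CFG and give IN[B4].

Answer: {d, f}

Working:
Converged values:
  B0: | IN={d} | OUT={d, e}
  B1: | IN={d, e} | OUT={b, f}
  B2: | IN={b, f} | OUT={b, d, f}
  B3: | IN={b, d, f} | OUT={d, f}
  B4: | IN={d, f} | OUT={}

B4 is the boundary node: OUT[B4] = {}
Applying B4's transfer function to that OUT value gives IN[B4] (row B4 above).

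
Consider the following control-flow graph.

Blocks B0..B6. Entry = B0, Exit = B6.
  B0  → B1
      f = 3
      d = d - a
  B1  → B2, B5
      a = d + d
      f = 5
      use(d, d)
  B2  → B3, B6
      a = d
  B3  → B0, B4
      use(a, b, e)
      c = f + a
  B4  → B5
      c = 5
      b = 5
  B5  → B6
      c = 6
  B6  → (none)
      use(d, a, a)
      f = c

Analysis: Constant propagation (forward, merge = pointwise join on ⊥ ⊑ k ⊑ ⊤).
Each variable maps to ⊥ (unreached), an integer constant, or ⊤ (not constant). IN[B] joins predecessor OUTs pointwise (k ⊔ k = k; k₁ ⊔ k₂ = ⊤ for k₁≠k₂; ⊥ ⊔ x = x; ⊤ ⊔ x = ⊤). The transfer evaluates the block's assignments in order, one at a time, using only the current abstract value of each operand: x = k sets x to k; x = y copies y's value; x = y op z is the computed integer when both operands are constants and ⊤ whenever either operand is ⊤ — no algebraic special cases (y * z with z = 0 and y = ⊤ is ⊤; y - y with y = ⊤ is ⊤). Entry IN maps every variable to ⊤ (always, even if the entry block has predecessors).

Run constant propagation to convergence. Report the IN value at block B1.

Answer: {a: ⊤, b: ⊤, c: ⊤, d: ⊤, e: ⊤, f: 3}

Working:
Per-block solution:
  B0:   IN=(all ⊤)   OUT={f:3; rest ⊤}
  B1:   IN={f:3; rest ⊤}   OUT={f:5; rest ⊤}
  B2:   IN={f:5; rest ⊤}   OUT={f:5; rest ⊤}
  B3:   IN={f:5; rest ⊤}   OUT={f:5; rest ⊤}
  B4:   IN={f:5; rest ⊤}   OUT={b:5, c:5, f:5; rest ⊤}
  B5:   IN={f:5; rest ⊤}   OUT={c:6, f:5; rest ⊤}
  B6:   IN={f:5; rest ⊤}   OUT=(all ⊤)

Merge at B1: IN[B1] = OUT[B0] = {a: ⊤, b: ⊤, c: ⊤, d: ⊤, e: ⊤, f: 3}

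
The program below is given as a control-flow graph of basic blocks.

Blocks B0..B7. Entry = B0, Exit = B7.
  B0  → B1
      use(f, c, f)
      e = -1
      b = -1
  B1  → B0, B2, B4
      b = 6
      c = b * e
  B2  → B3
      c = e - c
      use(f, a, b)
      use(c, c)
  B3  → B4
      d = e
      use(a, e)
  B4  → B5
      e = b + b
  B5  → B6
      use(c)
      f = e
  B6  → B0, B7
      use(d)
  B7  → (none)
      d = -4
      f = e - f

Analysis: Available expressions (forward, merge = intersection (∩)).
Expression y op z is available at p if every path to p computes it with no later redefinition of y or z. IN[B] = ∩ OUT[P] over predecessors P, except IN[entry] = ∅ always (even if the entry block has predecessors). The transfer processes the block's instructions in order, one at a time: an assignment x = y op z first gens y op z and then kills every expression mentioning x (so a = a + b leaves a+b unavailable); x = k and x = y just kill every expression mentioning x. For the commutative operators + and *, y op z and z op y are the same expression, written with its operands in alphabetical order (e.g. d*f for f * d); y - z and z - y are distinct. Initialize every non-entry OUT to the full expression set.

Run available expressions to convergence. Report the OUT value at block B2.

Converged values:
  B0: | IN={} | OUT={}
  B1: | IN={} | OUT={b*e}
  B2: | IN={b*e} | OUT={b*e}
  B3: | IN={b*e} | OUT={b*e}
  B4: | IN={b*e} | OUT={b+b}
  B5: | IN={b+b} | OUT={b+b}
  B6: | IN={b+b} | OUT={b+b}
  B7: | IN={b+b} | OUT={b+b}

Merge at B2: IN[B2] = OUT[B1] = {b*e}
Applying B2's transfer function to that IN value gives OUT[B2] (row B2 above).

Answer: {b*e}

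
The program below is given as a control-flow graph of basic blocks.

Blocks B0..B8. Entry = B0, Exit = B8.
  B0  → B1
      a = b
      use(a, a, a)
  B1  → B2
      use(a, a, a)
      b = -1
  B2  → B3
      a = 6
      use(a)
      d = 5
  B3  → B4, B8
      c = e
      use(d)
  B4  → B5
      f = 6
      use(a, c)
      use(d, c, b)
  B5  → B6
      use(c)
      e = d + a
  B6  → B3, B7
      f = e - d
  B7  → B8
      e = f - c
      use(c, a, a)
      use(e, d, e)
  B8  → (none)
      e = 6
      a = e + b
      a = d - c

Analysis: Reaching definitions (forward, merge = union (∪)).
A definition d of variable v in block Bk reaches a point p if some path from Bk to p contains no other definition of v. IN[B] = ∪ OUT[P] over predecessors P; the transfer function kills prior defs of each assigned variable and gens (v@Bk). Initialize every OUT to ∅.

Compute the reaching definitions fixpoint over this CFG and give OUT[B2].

Answer: {a@B2, b@B1, d@B2}

Derivation:
Fixpoint table:
  B0:   IN={}   OUT={a@B0}
  B1:   IN={a@B0}   OUT={a@B0, b@B1}
  B2:   IN={a@B0, b@B1}   OUT={a@B2, b@B1, d@B2}
  B3:   IN={a@B2, b@B1, c@B3, d@B2, e@B5, f@B6}   OUT={a@B2, b@B1, c@B3, d@B2, e@B5, f@B6}
  B4:   IN={a@B2, b@B1, c@B3, d@B2, e@B5, f@B6}   OUT={a@B2, b@B1, c@B3, d@B2, e@B5, f@B4}
  B5:   IN={a@B2, b@B1, c@B3, d@B2, e@B5, f@B4}   OUT={a@B2, b@B1, c@B3, d@B2, e@B5, f@B4}
  B6:   IN={a@B2, b@B1, c@B3, d@B2, e@B5, f@B4}   OUT={a@B2, b@B1, c@B3, d@B2, e@B5, f@B6}
  B7:   IN={a@B2, b@B1, c@B3, d@B2, e@B5, f@B6}   OUT={a@B2, b@B1, c@B3, d@B2, e@B7, f@B6}
  B8:   IN={a@B2, b@B1, c@B3, d@B2, e@B5, e@B7, f@B6}   OUT={a@B8, b@B1, c@B3, d@B2, e@B8, f@B6}

Merge at B2: IN[B2] = OUT[B1] = {a@B0, b@B1}
Applying B2's transfer function to that IN value gives OUT[B2] (row B2 above).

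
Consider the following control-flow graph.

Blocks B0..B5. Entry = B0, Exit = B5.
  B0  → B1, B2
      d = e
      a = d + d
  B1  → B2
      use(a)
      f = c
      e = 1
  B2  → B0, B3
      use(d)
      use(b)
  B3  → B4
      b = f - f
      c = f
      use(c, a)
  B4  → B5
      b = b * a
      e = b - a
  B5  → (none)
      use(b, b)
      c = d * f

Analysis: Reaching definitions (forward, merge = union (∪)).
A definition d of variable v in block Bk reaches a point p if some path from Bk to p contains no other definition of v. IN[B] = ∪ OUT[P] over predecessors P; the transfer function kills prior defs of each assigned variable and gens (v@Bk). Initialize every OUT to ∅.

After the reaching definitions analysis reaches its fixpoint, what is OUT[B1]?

Per-block solution:
  B0:   IN={a@B0, d@B0, e@B1, f@B1}   OUT={a@B0, d@B0, e@B1, f@B1}
  B1:   IN={a@B0, d@B0, e@B1, f@B1}   OUT={a@B0, d@B0, e@B1, f@B1}
  B2:   IN={a@B0, d@B0, e@B1, f@B1}   OUT={a@B0, d@B0, e@B1, f@B1}
  B3:   IN={a@B0, d@B0, e@B1, f@B1}   OUT={a@B0, b@B3, c@B3, d@B0, e@B1, f@B1}
  B4:   IN={a@B0, b@B3, c@B3, d@B0, e@B1, f@B1}   OUT={a@B0, b@B4, c@B3, d@B0, e@B4, f@B1}
  B5:   IN={a@B0, b@B4, c@B3, d@B0, e@B4, f@B1}   OUT={a@B0, b@B4, c@B5, d@B0, e@B4, f@B1}

Merge at B1: IN[B1] = OUT[B0] = {a@B0, d@B0, e@B1, f@B1}
Applying B1's transfer function to that IN value gives OUT[B1] (row B1 above).

Answer: {a@B0, d@B0, e@B1, f@B1}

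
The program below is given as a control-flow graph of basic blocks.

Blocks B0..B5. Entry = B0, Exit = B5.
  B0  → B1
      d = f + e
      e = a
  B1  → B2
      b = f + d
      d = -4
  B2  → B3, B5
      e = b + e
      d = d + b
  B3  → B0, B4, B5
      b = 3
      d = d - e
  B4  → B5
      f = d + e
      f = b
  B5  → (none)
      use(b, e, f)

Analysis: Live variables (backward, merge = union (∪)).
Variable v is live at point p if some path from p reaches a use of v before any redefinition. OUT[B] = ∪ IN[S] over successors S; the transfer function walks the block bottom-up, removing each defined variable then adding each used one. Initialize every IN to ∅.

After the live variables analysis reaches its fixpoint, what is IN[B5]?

Per-block solution:
  B0: | IN={a, e, f} | OUT={a, d, e, f}
  B1: | IN={a, d, e, f} | OUT={a, b, d, e, f}
  B2: | IN={a, b, d, e, f} | OUT={a, b, d, e, f}
  B3: | IN={a, d, e, f} | OUT={a, b, d, e, f}
  B4: | IN={b, d, e} | OUT={b, e, f}
  B5: | IN={b, e, f} | OUT={}

B5 is the boundary node: OUT[B5] = {}
Applying B5's transfer function to that OUT value gives IN[B5] (row B5 above).

Answer: {b, e, f}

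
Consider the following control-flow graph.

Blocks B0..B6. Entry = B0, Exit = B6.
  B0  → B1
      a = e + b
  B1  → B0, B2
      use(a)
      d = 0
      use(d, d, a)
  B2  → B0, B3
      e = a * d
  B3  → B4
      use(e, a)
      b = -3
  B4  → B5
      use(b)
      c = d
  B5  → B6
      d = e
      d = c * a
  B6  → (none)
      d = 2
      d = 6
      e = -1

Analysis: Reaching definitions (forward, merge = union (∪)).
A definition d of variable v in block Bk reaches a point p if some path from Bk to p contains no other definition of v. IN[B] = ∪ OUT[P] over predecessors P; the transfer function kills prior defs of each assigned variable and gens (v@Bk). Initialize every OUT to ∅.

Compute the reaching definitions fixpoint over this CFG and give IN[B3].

Converged values:
  B0:  IN={a@B0, d@B1, e@B2}  OUT={a@B0, d@B1, e@B2}
  B1:  IN={a@B0, d@B1, e@B2}  OUT={a@B0, d@B1, e@B2}
  B2:  IN={a@B0, d@B1, e@B2}  OUT={a@B0, d@B1, e@B2}
  B3:  IN={a@B0, d@B1, e@B2}  OUT={a@B0, b@B3, d@B1, e@B2}
  B4:  IN={a@B0, b@B3, d@B1, e@B2}  OUT={a@B0, b@B3, c@B4, d@B1, e@B2}
  B5:  IN={a@B0, b@B3, c@B4, d@B1, e@B2}  OUT={a@B0, b@B3, c@B4, d@B5, e@B2}
  B6:  IN={a@B0, b@B3, c@B4, d@B5, e@B2}  OUT={a@B0, b@B3, c@B4, d@B6, e@B6}

Merge at B3: IN[B3] = OUT[B2] = {a@B0, d@B1, e@B2}

Answer: {a@B0, d@B1, e@B2}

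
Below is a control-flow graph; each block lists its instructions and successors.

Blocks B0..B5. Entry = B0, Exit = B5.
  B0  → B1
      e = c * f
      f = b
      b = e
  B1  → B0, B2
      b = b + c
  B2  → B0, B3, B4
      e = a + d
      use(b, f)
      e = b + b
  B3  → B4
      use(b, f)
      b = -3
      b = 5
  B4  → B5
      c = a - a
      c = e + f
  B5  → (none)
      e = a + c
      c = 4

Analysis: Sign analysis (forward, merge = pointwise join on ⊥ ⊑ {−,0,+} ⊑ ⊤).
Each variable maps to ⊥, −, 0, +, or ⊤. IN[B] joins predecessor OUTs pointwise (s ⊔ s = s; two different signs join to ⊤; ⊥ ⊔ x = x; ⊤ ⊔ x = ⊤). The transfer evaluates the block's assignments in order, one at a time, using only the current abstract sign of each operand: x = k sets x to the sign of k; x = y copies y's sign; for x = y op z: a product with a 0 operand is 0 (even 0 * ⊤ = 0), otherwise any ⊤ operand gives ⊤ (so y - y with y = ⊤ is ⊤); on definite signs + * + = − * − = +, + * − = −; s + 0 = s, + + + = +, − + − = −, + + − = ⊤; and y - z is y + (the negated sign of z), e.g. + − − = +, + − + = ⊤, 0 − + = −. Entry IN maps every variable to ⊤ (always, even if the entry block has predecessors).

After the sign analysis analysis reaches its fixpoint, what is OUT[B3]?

Per-block solution:
  B0:  IN=(all ⊤)  OUT=(all ⊤)
  B1:  IN=(all ⊤)  OUT=(all ⊤)
  B2:  IN=(all ⊤)  OUT=(all ⊤)
  B3:  IN=(all ⊤)  OUT={b:+; rest ⊤}
  B4:  IN=(all ⊤)  OUT=(all ⊤)
  B5:  IN=(all ⊤)  OUT={c:+; rest ⊤}

Merge at B3: IN[B3] = OUT[B2] = {a: ⊤, b: ⊤, c: ⊤, d: ⊤, e: ⊤, f: ⊤}
Applying B3's transfer function to that IN value gives OUT[B3] (row B3 above).

Answer: {a: ⊤, b: +, c: ⊤, d: ⊤, e: ⊤, f: ⊤}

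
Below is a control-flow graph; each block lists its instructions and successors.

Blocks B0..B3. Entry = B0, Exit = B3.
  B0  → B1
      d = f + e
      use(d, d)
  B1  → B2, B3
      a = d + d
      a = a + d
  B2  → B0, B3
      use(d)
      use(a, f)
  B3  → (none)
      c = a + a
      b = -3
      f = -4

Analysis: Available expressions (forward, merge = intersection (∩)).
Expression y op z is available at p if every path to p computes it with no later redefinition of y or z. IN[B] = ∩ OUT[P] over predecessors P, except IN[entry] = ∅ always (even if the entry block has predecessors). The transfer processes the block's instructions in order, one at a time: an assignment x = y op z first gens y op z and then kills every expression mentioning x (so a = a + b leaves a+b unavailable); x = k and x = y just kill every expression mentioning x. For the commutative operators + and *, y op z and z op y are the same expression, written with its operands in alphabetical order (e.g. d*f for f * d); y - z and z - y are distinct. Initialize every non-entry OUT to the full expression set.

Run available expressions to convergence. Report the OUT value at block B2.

Per-block solution:
  B0:   IN={}   OUT={e+f}
  B1:   IN={e+f}   OUT={d+d, e+f}
  B2:   IN={d+d, e+f}   OUT={d+d, e+f}
  B3:   IN={d+d, e+f}   OUT={a+a, d+d}

Merge at B2: IN[B2] = OUT[B1] = {d+d, e+f}
Applying B2's transfer function to that IN value gives OUT[B2] (row B2 above).

Answer: {d+d, e+f}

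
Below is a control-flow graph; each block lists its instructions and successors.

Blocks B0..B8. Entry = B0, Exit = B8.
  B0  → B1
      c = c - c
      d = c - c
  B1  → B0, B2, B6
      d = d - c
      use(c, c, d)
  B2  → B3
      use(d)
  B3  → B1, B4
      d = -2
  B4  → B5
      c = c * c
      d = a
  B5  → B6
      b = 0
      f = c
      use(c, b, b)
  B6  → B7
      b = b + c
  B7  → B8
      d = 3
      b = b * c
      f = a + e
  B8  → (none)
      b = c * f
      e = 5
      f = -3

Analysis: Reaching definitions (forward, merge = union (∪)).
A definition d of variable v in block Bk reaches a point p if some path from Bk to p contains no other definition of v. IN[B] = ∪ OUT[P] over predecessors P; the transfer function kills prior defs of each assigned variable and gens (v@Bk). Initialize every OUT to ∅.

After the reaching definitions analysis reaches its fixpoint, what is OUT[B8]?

Answer: {b@B8, c@B0, c@B4, d@B7, e@B8, f@B8}

Working:
Fixpoint table:
  B0:  IN={c@B0, d@B1}  OUT={c@B0, d@B0}
  B1:  IN={c@B0, d@B0, d@B3}  OUT={c@B0, d@B1}
  B2:  IN={c@B0, d@B1}  OUT={c@B0, d@B1}
  B3:  IN={c@B0, d@B1}  OUT={c@B0, d@B3}
  B4:  IN={c@B0, d@B3}  OUT={c@B4, d@B4}
  B5:  IN={c@B4, d@B4}  OUT={b@B5, c@B4, d@B4, f@B5}
  B6:  IN={b@B5, c@B0, c@B4, d@B1, d@B4, f@B5}  OUT={b@B6, c@B0, c@B4, d@B1, d@B4, f@B5}
  B7:  IN={b@B6, c@B0, c@B4, d@B1, d@B4, f@B5}  OUT={b@B7, c@B0, c@B4, d@B7, f@B7}
  B8:  IN={b@B7, c@B0, c@B4, d@B7, f@B7}  OUT={b@B8, c@B0, c@B4, d@B7, e@B8, f@B8}

Merge at B8: IN[B8] = OUT[B7] = {b@B7, c@B0, c@B4, d@B7, f@B7}
Applying B8's transfer function to that IN value gives OUT[B8] (row B8 above).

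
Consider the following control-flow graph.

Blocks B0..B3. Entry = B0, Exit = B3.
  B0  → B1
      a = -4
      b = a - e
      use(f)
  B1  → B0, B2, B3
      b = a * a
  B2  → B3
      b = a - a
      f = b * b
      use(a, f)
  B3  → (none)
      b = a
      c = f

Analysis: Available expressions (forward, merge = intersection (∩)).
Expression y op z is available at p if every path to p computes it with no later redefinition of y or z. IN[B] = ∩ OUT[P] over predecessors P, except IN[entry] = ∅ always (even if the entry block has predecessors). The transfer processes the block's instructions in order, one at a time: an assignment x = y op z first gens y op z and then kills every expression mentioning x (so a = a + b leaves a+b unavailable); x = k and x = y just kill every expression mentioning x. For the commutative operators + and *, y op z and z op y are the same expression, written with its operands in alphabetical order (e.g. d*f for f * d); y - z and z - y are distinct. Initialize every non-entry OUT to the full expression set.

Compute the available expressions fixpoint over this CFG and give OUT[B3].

Answer: {a*a, a-e}

Working:
Fixpoint table:
  B0:  IN={}  OUT={a-e}
  B1:  IN={a-e}  OUT={a*a, a-e}
  B2:  IN={a*a, a-e}  OUT={a*a, a-a, a-e, b*b}
  B3:  IN={a*a, a-e}  OUT={a*a, a-e}

Merge at B3: IN[B3] = OUT[B1] ∩ OUT[B2] = {a*a, a-e}
Applying B3's transfer function to that IN value gives OUT[B3] (row B3 above).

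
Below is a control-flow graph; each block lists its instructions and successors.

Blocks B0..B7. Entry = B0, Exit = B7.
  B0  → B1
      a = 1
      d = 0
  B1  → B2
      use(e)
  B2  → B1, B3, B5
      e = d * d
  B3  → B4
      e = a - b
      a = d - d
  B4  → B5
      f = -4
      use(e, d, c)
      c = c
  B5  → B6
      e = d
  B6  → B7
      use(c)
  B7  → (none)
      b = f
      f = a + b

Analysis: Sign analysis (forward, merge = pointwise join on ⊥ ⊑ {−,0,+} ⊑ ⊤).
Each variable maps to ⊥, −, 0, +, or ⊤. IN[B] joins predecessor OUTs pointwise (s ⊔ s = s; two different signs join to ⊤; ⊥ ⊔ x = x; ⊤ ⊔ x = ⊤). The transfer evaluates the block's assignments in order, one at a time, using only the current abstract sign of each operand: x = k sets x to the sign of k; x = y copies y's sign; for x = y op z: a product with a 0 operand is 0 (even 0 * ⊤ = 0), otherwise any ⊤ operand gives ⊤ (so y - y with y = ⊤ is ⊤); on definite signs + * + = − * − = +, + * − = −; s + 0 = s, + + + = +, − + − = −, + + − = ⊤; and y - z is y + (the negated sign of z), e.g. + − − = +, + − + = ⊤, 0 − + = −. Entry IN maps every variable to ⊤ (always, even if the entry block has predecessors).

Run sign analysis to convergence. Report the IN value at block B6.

Answer: {a: ⊤, b: ⊤, c: ⊤, d: 0, e: 0, f: ⊤}

Trace:
Converged values:
  B0:   IN=(all ⊤)   OUT={a:+, d:0; rest ⊤}
  B1:   IN={a:+, d:0; rest ⊤}   OUT={a:+, d:0; rest ⊤}
  B2:   IN={a:+, d:0; rest ⊤}   OUT={a:+, d:0, e:0; rest ⊤}
  B3:   IN={a:+, d:0, e:0; rest ⊤}   OUT={a:0, d:0; rest ⊤}
  B4:   IN={a:0, d:0; rest ⊤}   OUT={a:0, d:0, f:-; rest ⊤}
  B5:   IN={d:0; rest ⊤}   OUT={d:0, e:0; rest ⊤}
  B6:   IN={d:0, e:0; rest ⊤}   OUT={d:0, e:0; rest ⊤}
  B7:   IN={d:0, e:0; rest ⊤}   OUT={d:0, e:0; rest ⊤}

Merge at B6: IN[B6] = OUT[B5] = {a: ⊤, b: ⊤, c: ⊤, d: 0, e: 0, f: ⊤}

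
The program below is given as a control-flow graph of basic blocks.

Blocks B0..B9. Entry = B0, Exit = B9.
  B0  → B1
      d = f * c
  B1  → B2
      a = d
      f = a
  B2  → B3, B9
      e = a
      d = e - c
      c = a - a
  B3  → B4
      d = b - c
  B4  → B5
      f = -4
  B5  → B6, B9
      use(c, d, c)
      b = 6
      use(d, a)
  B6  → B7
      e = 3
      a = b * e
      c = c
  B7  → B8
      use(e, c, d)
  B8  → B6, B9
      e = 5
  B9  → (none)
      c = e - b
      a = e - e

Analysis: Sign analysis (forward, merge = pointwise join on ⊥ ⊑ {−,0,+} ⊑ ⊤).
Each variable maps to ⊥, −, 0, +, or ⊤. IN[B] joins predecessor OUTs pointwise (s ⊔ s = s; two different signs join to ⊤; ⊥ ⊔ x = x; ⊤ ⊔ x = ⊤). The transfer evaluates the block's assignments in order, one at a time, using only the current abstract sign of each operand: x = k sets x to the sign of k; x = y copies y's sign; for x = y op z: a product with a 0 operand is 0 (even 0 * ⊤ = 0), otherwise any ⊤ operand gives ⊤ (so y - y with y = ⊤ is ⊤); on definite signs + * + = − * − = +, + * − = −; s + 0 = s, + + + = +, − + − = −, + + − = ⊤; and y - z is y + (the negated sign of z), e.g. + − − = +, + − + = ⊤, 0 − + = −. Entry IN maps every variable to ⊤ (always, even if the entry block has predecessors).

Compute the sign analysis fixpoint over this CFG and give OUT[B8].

Answer: {a: +, b: +, c: ⊤, d: ⊤, e: +, f: -}

Derivation:
Converged values:
  B0:   IN=(all ⊤)   OUT=(all ⊤)
  B1:   IN=(all ⊤)   OUT=(all ⊤)
  B2:   IN=(all ⊤)   OUT=(all ⊤)
  B3:   IN=(all ⊤)   OUT=(all ⊤)
  B4:   IN=(all ⊤)   OUT={f:-; rest ⊤}
  B5:   IN={f:-; rest ⊤}   OUT={b:+, f:-; rest ⊤}
  B6:   IN={b:+, f:-; rest ⊤}   OUT={a:+, b:+, e:+, f:-; rest ⊤}
  B7:   IN={a:+, b:+, e:+, f:-; rest ⊤}   OUT={a:+, b:+, e:+, f:-; rest ⊤}
  B8:   IN={a:+, b:+, e:+, f:-; rest ⊤}   OUT={a:+, b:+, e:+, f:-; rest ⊤}
  B9:   IN=(all ⊤)   OUT=(all ⊤)

Merge at B8: IN[B8] = OUT[B7] = {a: +, b: +, c: ⊤, d: ⊤, e: +, f: -}
Applying B8's transfer function to that IN value gives OUT[B8] (row B8 above).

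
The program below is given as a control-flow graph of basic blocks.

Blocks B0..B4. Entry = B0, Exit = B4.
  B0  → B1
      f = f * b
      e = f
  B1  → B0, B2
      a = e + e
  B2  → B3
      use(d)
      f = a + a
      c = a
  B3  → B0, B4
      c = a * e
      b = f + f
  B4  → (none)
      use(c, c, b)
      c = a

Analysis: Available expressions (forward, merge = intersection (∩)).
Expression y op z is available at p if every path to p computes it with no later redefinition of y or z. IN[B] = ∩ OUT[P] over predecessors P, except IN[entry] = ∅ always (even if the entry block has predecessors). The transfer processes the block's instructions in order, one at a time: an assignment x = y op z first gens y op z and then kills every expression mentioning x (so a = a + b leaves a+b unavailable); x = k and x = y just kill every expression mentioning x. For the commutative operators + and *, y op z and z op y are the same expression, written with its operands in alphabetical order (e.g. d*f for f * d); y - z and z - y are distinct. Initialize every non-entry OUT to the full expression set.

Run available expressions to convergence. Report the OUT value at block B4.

Answer: {a*e, a+a, e+e, f+f}

Trace:
Per-block solution:
  B0:   IN={}   OUT={}
  B1:   IN={}   OUT={e+e}
  B2:   IN={e+e}   OUT={a+a, e+e}
  B3:   IN={a+a, e+e}   OUT={a*e, a+a, e+e, f+f}
  B4:   IN={a*e, a+a, e+e, f+f}   OUT={a*e, a+a, e+e, f+f}

Merge at B4: IN[B4] = OUT[B3] = {a*e, a+a, e+e, f+f}
Applying B4's transfer function to that IN value gives OUT[B4] (row B4 above).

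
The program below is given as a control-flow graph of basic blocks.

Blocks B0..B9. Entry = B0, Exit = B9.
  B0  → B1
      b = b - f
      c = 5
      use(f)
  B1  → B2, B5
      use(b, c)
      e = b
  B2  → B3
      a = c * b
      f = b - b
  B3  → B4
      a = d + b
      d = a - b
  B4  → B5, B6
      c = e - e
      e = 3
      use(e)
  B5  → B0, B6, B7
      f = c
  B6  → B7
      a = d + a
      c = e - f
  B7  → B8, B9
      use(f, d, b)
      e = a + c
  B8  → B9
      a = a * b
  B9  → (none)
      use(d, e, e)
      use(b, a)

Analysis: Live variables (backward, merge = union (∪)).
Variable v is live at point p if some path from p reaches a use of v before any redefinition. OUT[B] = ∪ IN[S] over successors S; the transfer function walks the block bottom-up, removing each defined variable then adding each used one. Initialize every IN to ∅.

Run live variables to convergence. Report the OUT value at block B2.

Converged values:
  B0:   IN={a, b, d, f}   OUT={a, b, c, d}
  B1:   IN={a, b, c, d}   OUT={a, b, c, d, e}
  B2:   IN={b, c, d, e}   OUT={b, d, e, f}
  B3:   IN={b, d, e, f}   OUT={a, b, d, e, f}
  B4:   IN={a, b, d, e, f}   OUT={a, b, c, d, e, f}
  B5:   IN={a, b, c, d, e}   OUT={a, b, c, d, e, f}
  B6:   IN={a, b, d, e, f}   OUT={a, b, c, d, f}
  B7:   IN={a, b, c, d, f}   OUT={a, b, d, e}
  B8:   IN={a, b, d, e}   OUT={a, b, d, e}
  B9:   IN={a, b, d, e}   OUT={}

Merge at B2: OUT[B2] = IN[B3] = {b, d, e, f}

Answer: {b, d, e, f}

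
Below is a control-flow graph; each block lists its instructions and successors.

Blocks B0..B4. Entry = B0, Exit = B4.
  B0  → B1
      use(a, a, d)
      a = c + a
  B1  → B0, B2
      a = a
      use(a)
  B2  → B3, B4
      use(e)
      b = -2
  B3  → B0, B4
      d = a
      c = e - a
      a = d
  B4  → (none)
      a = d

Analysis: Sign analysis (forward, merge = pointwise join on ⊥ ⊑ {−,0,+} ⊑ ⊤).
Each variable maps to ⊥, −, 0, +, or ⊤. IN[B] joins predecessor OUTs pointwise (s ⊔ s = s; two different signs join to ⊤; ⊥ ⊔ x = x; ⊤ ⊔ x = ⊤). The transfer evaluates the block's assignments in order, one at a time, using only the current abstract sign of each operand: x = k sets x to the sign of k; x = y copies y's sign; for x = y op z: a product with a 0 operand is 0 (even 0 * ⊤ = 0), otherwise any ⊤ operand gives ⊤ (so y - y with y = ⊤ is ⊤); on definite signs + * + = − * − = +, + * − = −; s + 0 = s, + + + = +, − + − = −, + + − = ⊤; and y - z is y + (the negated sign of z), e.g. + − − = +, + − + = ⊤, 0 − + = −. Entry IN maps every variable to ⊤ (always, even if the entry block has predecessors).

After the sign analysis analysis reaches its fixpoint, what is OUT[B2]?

Converged values:
  B0:   IN=(all ⊤)   OUT=(all ⊤)
  B1:   IN=(all ⊤)   OUT=(all ⊤)
  B2:   IN=(all ⊤)   OUT={b:-; rest ⊤}
  B3:   IN={b:-; rest ⊤}   OUT={b:-; rest ⊤}
  B4:   IN={b:-; rest ⊤}   OUT={b:-; rest ⊤}

Merge at B2: IN[B2] = OUT[B1] = {a: ⊤, b: ⊤, c: ⊤, d: ⊤, e: ⊤, f: ⊤}
Applying B2's transfer function to that IN value gives OUT[B2] (row B2 above).

Answer: {a: ⊤, b: -, c: ⊤, d: ⊤, e: ⊤, f: ⊤}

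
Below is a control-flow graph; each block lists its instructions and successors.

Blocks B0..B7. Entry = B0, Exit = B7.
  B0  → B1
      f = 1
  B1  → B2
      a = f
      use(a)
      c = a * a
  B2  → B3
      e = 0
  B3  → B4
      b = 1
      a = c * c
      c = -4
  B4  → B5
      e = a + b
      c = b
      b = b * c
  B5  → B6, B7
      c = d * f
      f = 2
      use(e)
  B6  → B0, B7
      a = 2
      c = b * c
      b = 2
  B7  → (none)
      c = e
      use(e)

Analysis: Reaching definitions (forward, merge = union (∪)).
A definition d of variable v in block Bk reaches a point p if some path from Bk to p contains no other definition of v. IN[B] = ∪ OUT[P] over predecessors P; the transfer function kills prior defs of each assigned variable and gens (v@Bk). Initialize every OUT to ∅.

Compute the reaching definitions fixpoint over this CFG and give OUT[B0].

Answer: {a@B6, b@B6, c@B6, e@B4, f@B0}

Derivation:
Per-block solution:
  B0: | IN={a@B6, b@B6, c@B6, e@B4, f@B5} | OUT={a@B6, b@B6, c@B6, e@B4, f@B0}
  B1: | IN={a@B6, b@B6, c@B6, e@B4, f@B0} | OUT={a@B1, b@B6, c@B1, e@B4, f@B0}
  B2: | IN={a@B1, b@B6, c@B1, e@B4, f@B0} | OUT={a@B1, b@B6, c@B1, e@B2, f@B0}
  B3: | IN={a@B1, b@B6, c@B1, e@B2, f@B0} | OUT={a@B3, b@B3, c@B3, e@B2, f@B0}
  B4: | IN={a@B3, b@B3, c@B3, e@B2, f@B0} | OUT={a@B3, b@B4, c@B4, e@B4, f@B0}
  B5: | IN={a@B3, b@B4, c@B4, e@B4, f@B0} | OUT={a@B3, b@B4, c@B5, e@B4, f@B5}
  B6: | IN={a@B3, b@B4, c@B5, e@B4, f@B5} | OUT={a@B6, b@B6, c@B6, e@B4, f@B5}
  B7: | IN={a@B3, a@B6, b@B4, b@B6, c@B5, c@B6, e@B4, f@B5} | OUT={a@B3, a@B6, b@B4, b@B6, c@B7, e@B4, f@B5}

Merge at B0 (entry node, so the boundary value {} is joined with the incoming edge(s)): IN[B0] = {} ⊔ OUT[B6] = {a@B6, b@B6, c@B6, e@B4, f@B5}
Applying B0's transfer function to that IN value gives OUT[B0] (row B0 above).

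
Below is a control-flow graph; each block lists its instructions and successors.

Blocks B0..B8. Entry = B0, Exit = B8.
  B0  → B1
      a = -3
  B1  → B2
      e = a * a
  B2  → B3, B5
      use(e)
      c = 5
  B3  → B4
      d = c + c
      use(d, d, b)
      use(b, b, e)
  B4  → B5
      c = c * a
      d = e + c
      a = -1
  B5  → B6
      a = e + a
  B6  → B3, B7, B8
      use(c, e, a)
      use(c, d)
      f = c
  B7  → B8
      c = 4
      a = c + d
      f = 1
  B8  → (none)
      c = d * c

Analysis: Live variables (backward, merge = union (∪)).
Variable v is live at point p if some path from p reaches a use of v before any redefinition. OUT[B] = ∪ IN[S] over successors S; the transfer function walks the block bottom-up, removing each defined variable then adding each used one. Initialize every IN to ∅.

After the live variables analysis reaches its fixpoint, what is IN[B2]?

Per-block solution:
  B0:   IN={b, d}   OUT={a, b, d}
  B1:   IN={a, b, d}   OUT={a, b, d, e}
  B2:   IN={a, b, d, e}   OUT={a, b, c, d, e}
  B3:   IN={a, b, c, e}   OUT={a, b, c, e}
  B4:   IN={a, b, c, e}   OUT={a, b, c, d, e}
  B5:   IN={a, b, c, d, e}   OUT={a, b, c, d, e}
  B6:   IN={a, b, c, d, e}   OUT={a, b, c, d, e}
  B7:   IN={d}   OUT={c, d}
  B8:   IN={c, d}   OUT={}

Merge at B2: OUT[B2] = IN[B3] ⊔ IN[B5] = {a, b, c, d, e}
Applying B2's transfer function to that OUT value gives IN[B2] (row B2 above).

Answer: {a, b, d, e}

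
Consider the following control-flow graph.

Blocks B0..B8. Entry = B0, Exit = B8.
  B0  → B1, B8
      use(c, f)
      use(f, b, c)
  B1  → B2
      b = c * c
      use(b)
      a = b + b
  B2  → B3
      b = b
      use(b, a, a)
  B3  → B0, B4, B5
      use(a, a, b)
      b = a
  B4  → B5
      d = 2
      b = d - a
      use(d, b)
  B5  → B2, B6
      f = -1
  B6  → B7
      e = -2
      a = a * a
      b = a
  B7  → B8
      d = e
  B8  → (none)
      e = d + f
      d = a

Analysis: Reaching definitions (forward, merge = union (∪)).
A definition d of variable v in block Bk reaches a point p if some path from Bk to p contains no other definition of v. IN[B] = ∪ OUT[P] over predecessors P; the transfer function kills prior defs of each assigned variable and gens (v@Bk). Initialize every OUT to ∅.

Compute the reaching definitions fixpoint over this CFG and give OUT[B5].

Per-block solution:
  B0:  IN={a@B1, b@B3, d@B4, f@B5}  OUT={a@B1, b@B3, d@B4, f@B5}
  B1:  IN={a@B1, b@B3, d@B4, f@B5}  OUT={a@B1, b@B1, d@B4, f@B5}
  B2:  IN={a@B1, b@B1, b@B3, b@B4, d@B4, f@B5}  OUT={a@B1, b@B2, d@B4, f@B5}
  B3:  IN={a@B1, b@B2, d@B4, f@B5}  OUT={a@B1, b@B3, d@B4, f@B5}
  B4:  IN={a@B1, b@B3, d@B4, f@B5}  OUT={a@B1, b@B4, d@B4, f@B5}
  B5:  IN={a@B1, b@B3, b@B4, d@B4, f@B5}  OUT={a@B1, b@B3, b@B4, d@B4, f@B5}
  B6:  IN={a@B1, b@B3, b@B4, d@B4, f@B5}  OUT={a@B6, b@B6, d@B4, e@B6, f@B5}
  B7:  IN={a@B6, b@B6, d@B4, e@B6, f@B5}  OUT={a@B6, b@B6, d@B7, e@B6, f@B5}
  B8:  IN={a@B1, a@B6, b@B3, b@B6, d@B4, d@B7, e@B6, f@B5}  OUT={a@B1, a@B6, b@B3, b@B6, d@B8, e@B8, f@B5}

Merge at B5: IN[B5] = OUT[B3] ⊔ OUT[B4] = {a@B1, b@B3, b@B4, d@B4, f@B5}
Applying B5's transfer function to that IN value gives OUT[B5] (row B5 above).

Answer: {a@B1, b@B3, b@B4, d@B4, f@B5}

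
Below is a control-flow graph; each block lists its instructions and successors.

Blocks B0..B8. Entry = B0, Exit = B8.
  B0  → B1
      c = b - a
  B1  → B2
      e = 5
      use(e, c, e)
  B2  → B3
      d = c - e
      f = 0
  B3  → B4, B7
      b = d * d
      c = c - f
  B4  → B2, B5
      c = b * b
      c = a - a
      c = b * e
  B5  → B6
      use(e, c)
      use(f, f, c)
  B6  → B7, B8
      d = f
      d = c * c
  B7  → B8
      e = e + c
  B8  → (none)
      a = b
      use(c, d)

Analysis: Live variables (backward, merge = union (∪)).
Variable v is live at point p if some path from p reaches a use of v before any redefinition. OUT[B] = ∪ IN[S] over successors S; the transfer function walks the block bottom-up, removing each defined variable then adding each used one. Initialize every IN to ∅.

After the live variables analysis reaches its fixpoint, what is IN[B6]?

Fixpoint table:
  B0: | IN={a, b} | OUT={a, c}
  B1: | IN={a, c} | OUT={a, c, e}
  B2: | IN={a, c, e} | OUT={a, c, d, e, f}
  B3: | IN={a, c, d, e, f} | OUT={a, b, c, d, e, f}
  B4: | IN={a, b, e, f} | OUT={a, b, c, e, f}
  B5: | IN={b, c, e, f} | OUT={b, c, e, f}
  B6: | IN={b, c, e, f} | OUT={b, c, d, e}
  B7: | IN={b, c, d, e} | OUT={b, c, d}
  B8: | IN={b, c, d} | OUT={}

Merge at B6: OUT[B6] = IN[B7] ⊔ IN[B8] = {b, c, d, e}
Applying B6's transfer function to that OUT value gives IN[B6] (row B6 above).

Answer: {b, c, e, f}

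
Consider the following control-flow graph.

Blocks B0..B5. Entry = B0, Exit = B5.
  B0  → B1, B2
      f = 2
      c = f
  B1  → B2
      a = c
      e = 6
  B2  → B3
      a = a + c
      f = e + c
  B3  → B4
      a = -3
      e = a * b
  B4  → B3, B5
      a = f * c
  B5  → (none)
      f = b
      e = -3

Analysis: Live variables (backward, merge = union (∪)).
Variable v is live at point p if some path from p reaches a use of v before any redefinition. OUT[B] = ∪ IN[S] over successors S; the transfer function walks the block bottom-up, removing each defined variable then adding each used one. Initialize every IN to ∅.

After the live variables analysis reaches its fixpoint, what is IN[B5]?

Converged values:
  B0:  IN={a, b, e}  OUT={a, b, c, e}
  B1:  IN={b, c}  OUT={a, b, c, e}
  B2:  IN={a, b, c, e}  OUT={b, c, f}
  B3:  IN={b, c, f}  OUT={b, c, f}
  B4:  IN={b, c, f}  OUT={b, c, f}
  B5:  IN={b}  OUT={}

B5 is the boundary node: OUT[B5] = {}
Applying B5's transfer function to that OUT value gives IN[B5] (row B5 above).

Answer: {b}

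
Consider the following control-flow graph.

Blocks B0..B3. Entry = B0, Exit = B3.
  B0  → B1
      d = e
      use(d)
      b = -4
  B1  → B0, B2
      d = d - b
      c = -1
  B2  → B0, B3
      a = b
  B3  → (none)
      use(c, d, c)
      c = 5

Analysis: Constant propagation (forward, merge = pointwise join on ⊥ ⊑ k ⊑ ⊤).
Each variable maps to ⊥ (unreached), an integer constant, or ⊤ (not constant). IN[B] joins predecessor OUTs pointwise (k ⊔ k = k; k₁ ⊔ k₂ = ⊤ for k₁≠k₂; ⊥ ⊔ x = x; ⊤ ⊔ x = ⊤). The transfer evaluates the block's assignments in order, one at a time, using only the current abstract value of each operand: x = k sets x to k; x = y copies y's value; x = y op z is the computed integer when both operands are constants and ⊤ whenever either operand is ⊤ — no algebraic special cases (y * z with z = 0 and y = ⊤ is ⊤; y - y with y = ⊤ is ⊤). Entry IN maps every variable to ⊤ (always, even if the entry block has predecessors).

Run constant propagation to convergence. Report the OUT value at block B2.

Fixpoint table:
  B0: | IN=(all ⊤) | OUT={b:-4; rest ⊤}
  B1: | IN={b:-4; rest ⊤} | OUT={b:-4, c:-1; rest ⊤}
  B2: | IN={b:-4, c:-1; rest ⊤} | OUT={a:-4, b:-4, c:-1; rest ⊤}
  B3: | IN={a:-4, b:-4, c:-1; rest ⊤} | OUT={a:-4, b:-4, c:5; rest ⊤}

Merge at B2: IN[B2] = OUT[B1] = {a: ⊤, b: -4, c: -1, d: ⊤, e: ⊤, f: ⊤}
Applying B2's transfer function to that IN value gives OUT[B2] (row B2 above).

Answer: {a: -4, b: -4, c: -1, d: ⊤, e: ⊤, f: ⊤}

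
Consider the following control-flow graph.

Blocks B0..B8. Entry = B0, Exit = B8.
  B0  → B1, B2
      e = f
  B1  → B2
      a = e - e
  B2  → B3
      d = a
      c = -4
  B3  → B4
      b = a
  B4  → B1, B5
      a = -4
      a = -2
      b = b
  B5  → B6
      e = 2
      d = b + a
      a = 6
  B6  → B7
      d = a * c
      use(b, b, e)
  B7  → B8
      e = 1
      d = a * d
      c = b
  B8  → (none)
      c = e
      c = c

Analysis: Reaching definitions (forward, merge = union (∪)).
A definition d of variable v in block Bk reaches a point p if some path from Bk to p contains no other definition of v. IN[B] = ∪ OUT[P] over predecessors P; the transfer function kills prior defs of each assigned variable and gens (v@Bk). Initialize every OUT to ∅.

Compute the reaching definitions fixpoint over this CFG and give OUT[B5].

Answer: {a@B5, b@B4, c@B2, d@B5, e@B5}

Trace:
Fixpoint table:
  B0:   IN={}   OUT={e@B0}
  B1:   IN={a@B4, b@B4, c@B2, d@B2, e@B0}   OUT={a@B1, b@B4, c@B2, d@B2, e@B0}
  B2:   IN={a@B1, b@B4, c@B2, d@B2, e@B0}   OUT={a@B1, b@B4, c@B2, d@B2, e@B0}
  B3:   IN={a@B1, b@B4, c@B2, d@B2, e@B0}   OUT={a@B1, b@B3, c@B2, d@B2, e@B0}
  B4:   IN={a@B1, b@B3, c@B2, d@B2, e@B0}   OUT={a@B4, b@B4, c@B2, d@B2, e@B0}
  B5:   IN={a@B4, b@B4, c@B2, d@B2, e@B0}   OUT={a@B5, b@B4, c@B2, d@B5, e@B5}
  B6:   IN={a@B5, b@B4, c@B2, d@B5, e@B5}   OUT={a@B5, b@B4, c@B2, d@B6, e@B5}
  B7:   IN={a@B5, b@B4, c@B2, d@B6, e@B5}   OUT={a@B5, b@B4, c@B7, d@B7, e@B7}
  B8:   IN={a@B5, b@B4, c@B7, d@B7, e@B7}   OUT={a@B5, b@B4, c@B8, d@B7, e@B7}

Merge at B5: IN[B5] = OUT[B4] = {a@B4, b@B4, c@B2, d@B2, e@B0}
Applying B5's transfer function to that IN value gives OUT[B5] (row B5 above).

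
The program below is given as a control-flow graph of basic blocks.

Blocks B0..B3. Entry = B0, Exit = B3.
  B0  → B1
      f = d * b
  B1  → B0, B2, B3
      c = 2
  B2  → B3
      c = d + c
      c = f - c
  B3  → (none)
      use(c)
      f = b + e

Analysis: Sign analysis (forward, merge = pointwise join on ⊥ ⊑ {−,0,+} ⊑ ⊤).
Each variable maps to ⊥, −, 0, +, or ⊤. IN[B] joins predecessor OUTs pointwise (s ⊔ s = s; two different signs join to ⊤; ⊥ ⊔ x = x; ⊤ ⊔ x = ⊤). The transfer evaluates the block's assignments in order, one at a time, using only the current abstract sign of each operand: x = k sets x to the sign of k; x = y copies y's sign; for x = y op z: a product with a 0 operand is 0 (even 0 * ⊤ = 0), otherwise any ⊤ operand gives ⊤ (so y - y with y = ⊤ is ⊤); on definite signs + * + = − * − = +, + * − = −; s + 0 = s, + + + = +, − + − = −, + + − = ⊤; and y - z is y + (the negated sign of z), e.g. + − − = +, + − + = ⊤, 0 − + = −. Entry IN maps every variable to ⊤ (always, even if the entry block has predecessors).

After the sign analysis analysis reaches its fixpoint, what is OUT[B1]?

Converged values:
  B0:  IN=(all ⊤)  OUT=(all ⊤)
  B1:  IN=(all ⊤)  OUT={c:+; rest ⊤}
  B2:  IN={c:+; rest ⊤}  OUT=(all ⊤)
  B3:  IN=(all ⊤)  OUT=(all ⊤)

Merge at B1: IN[B1] = OUT[B0] = {a: ⊤, b: ⊤, c: ⊤, d: ⊤, e: ⊤, f: ⊤}
Applying B1's transfer function to that IN value gives OUT[B1] (row B1 above).

Answer: {a: ⊤, b: ⊤, c: +, d: ⊤, e: ⊤, f: ⊤}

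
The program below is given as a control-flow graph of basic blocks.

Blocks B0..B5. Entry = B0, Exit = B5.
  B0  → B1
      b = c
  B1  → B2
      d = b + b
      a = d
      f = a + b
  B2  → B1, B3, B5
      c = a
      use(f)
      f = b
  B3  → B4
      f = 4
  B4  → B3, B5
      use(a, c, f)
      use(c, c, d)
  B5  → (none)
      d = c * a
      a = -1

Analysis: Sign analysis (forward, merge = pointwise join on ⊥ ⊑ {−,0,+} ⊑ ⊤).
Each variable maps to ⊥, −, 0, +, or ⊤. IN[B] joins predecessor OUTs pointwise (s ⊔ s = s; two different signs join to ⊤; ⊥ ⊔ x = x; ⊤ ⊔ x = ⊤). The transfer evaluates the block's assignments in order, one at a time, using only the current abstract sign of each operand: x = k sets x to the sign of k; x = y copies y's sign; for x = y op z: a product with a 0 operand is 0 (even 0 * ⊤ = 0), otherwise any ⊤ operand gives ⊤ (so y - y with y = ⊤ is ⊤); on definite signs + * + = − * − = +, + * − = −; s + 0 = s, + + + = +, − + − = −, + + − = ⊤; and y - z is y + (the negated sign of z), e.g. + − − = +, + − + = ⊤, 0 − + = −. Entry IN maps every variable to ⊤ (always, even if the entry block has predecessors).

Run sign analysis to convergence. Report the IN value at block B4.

Converged values:
  B0:   IN=(all ⊤)   OUT=(all ⊤)
  B1:   IN=(all ⊤)   OUT=(all ⊤)
  B2:   IN=(all ⊤)   OUT=(all ⊤)
  B3:   IN=(all ⊤)   OUT={f:+; rest ⊤}
  B4:   IN={f:+; rest ⊤}   OUT={f:+; rest ⊤}
  B5:   IN=(all ⊤)   OUT={a:-; rest ⊤}

Merge at B4: IN[B4] = OUT[B3] = {a: ⊤, b: ⊤, c: ⊤, d: ⊤, e: ⊤, f: +}

Answer: {a: ⊤, b: ⊤, c: ⊤, d: ⊤, e: ⊤, f: +}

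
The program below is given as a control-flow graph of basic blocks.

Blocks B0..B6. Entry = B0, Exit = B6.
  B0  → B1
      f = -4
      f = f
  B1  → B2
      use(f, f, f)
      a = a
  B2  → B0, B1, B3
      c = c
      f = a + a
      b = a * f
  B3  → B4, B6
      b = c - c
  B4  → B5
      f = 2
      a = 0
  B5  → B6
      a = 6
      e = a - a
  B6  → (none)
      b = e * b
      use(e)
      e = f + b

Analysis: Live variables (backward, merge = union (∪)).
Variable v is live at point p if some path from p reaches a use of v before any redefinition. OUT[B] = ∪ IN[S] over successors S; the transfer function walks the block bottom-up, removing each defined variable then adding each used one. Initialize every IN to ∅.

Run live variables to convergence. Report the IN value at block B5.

Converged values:
  B0:   IN={a, c, e}   OUT={a, c, e, f}
  B1:   IN={a, c, e, f}   OUT={a, c, e}
  B2:   IN={a, c, e}   OUT={a, c, e, f}
  B3:   IN={c, e, f}   OUT={b, e, f}
  B4:   IN={b}   OUT={b, f}
  B5:   IN={b, f}   OUT={b, e, f}
  B6:   IN={b, e, f}   OUT={}

Merge at B5: OUT[B5] = IN[B6] = {b, e, f}
Applying B5's transfer function to that OUT value gives IN[B5] (row B5 above).

Answer: {b, f}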